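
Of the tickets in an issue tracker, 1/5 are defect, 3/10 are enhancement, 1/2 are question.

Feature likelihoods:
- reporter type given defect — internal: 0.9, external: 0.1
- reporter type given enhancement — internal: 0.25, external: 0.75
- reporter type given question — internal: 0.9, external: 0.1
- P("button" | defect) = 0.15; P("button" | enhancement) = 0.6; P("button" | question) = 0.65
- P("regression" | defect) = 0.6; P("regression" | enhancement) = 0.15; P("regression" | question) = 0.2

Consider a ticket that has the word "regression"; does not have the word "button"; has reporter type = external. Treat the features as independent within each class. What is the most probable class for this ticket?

defect: 0.2 × 0.1 × (1−0.15) × 0.6 = 0.0102
enhancement: 0.3 × 0.75 × (1−0.6) × 0.15 = 0.0135
question: 0.5 × 0.1 × (1−0.65) × 0.2 = 0.0035
Highest score → enhancement.

enhancement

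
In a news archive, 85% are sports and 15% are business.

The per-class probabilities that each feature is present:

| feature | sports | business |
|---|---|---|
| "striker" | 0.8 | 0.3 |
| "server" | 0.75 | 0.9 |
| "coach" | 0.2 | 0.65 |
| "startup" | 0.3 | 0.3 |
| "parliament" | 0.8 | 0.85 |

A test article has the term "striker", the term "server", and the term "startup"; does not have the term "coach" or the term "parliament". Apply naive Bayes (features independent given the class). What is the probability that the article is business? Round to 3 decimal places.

sports: 0.85 × 0.8 × 0.75 × (1−0.2) × 0.3 × (1−0.8) = 0.02448
business: 0.15 × 0.3 × 0.9 × (1−0.65) × 0.3 × (1−0.85) = 0.000637875
P(business | x) = 0.000637875 / 0.025117875 ≈ 0.025

0.025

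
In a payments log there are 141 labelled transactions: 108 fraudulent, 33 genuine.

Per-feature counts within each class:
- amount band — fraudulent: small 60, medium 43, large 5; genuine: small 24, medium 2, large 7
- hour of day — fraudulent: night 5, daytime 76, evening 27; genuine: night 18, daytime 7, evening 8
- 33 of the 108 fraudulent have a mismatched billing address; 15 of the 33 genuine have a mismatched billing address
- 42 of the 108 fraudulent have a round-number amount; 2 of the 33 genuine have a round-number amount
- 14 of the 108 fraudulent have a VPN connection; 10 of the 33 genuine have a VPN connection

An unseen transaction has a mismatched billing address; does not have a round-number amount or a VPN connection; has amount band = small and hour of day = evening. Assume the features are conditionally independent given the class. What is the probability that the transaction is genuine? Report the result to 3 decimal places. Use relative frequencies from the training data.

0.415

fraudulent: (108/141) × (60/108) × (27/108) × (33/108) × (66/108) × (94/108) ≈ 0.0172897
genuine: (33/141) × (24/33) × (8/33) × (15/33) × (31/33) × (23/33) ≈ 0.0122802
P(genuine | x) = 0.0122802 / 0.0295699 ≈ 0.415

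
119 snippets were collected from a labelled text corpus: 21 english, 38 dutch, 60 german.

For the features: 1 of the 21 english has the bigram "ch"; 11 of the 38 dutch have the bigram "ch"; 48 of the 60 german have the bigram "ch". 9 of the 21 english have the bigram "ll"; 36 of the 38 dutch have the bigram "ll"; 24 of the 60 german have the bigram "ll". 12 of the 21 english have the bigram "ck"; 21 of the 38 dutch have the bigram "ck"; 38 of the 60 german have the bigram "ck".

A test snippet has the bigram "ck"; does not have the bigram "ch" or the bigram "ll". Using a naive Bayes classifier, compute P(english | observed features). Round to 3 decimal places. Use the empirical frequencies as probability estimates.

english: (21/119) × (20/21) × (12/21) × (12/21) ≈ 0.0548791
dutch: (38/119) × (27/38) × (2/38) × (21/38) ≈ 0.00659932
german: (60/119) × (12/60) × (36/60) × (38/60) ≈ 0.0383193
P(english | x) = 0.0548791 / 0.09979772 ≈ 0.550

0.550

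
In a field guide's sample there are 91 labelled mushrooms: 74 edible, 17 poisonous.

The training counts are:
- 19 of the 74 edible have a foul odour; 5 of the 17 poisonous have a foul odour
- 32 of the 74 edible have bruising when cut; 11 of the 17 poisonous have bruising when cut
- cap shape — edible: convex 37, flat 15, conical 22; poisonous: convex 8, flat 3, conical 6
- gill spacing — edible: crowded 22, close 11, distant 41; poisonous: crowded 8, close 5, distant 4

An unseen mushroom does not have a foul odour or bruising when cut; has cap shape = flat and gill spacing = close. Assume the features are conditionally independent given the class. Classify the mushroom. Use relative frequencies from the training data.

edible: (74/91) × (55/74) × (42/74) × (15/74) × (11/74) ≈ 0.0103362
poisonous: (17/91) × (12/17) × (6/17) × (3/17) × (5/17) ≈ 0.00241566
Highest score → edible.

edible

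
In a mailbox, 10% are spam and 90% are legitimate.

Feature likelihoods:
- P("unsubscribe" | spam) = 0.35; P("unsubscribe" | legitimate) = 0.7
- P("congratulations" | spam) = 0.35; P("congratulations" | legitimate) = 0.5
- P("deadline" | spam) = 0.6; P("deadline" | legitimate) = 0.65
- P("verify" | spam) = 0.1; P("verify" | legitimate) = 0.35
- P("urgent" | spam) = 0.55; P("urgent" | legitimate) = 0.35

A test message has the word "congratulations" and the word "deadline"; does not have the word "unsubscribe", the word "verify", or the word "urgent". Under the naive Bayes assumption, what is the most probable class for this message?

legitimate

spam: 0.1 × (1−0.35) × 0.35 × 0.6 × (1−0.1) × (1−0.55) = 0.00552825
legitimate: 0.9 × (1−0.7) × 0.5 × 0.65 × (1−0.35) × (1−0.35) = 0.037074375
Highest score → legitimate.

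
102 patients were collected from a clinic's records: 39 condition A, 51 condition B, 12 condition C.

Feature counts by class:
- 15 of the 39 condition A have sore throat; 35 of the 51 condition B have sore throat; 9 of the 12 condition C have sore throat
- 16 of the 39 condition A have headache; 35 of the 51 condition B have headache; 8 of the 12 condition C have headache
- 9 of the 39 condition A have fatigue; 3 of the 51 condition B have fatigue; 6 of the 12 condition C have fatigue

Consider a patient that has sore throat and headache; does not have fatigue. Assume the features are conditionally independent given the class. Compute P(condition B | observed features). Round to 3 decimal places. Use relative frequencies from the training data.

condition A: (39/102) × (15/39) × (16/39) × (30/39) ≈ 0.0464091
condition B: (51/102) × (35/51) × (35/51) × (48/51) ≈ 0.221634
condition C: (12/102) × (9/12) × (8/12) × (6/12) ≈ 0.0294118
P(condition B | x) = 0.221634 / 0.2974549 ≈ 0.745

0.745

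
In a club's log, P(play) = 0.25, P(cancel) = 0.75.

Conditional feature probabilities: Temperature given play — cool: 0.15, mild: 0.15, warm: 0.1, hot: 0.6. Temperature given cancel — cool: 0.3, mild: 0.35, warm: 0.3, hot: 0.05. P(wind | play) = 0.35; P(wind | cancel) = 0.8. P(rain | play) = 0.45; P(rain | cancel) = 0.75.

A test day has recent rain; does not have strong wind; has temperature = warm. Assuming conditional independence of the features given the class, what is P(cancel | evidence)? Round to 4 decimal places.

play: 0.25 × 0.1 × (1−0.35) × 0.45 = 0.0073125
cancel: 0.75 × 0.3 × (1−0.8) × 0.75 = 0.03375
P(cancel | x) = 0.03375 / 0.0410625 ≈ 0.8219

0.8219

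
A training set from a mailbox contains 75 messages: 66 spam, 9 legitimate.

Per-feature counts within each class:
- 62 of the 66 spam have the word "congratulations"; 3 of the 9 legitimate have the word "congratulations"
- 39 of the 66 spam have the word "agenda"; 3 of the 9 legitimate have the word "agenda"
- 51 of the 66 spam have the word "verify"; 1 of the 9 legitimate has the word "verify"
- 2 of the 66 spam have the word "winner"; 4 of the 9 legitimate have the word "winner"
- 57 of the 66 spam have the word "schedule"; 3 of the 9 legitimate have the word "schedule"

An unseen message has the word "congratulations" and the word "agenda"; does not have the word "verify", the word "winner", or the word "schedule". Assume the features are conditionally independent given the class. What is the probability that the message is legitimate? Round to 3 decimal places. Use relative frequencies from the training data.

0.230

spam: (66/75) × (62/66) × (39/66) × (15/66) × (64/66) × (9/66) ≈ 0.0146802
legitimate: (9/75) × (3/9) × (3/9) × (8/9) × (5/9) × (6/9) ≈ 0.00438957
P(legitimate | x) = 0.00438957 / 0.01906977 ≈ 0.230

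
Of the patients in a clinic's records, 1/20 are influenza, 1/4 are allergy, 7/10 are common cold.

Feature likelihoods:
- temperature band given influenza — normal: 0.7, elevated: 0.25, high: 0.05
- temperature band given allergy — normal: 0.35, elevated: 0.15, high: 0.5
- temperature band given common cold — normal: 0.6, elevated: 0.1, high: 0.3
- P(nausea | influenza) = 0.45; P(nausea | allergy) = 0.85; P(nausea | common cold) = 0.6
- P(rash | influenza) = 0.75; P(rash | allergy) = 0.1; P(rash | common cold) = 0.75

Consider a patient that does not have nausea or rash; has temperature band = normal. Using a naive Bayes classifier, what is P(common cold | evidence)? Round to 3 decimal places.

influenza: 0.05 × 0.7 × (1−0.45) × (1−0.75) = 0.0048125
allergy: 0.25 × 0.35 × (1−0.85) × (1−0.1) = 0.0118125
common cold: 0.7 × 0.6 × (1−0.6) × (1−0.75) = 0.042
P(common cold | x) = 0.042 / 0.058625 ≈ 0.716

0.716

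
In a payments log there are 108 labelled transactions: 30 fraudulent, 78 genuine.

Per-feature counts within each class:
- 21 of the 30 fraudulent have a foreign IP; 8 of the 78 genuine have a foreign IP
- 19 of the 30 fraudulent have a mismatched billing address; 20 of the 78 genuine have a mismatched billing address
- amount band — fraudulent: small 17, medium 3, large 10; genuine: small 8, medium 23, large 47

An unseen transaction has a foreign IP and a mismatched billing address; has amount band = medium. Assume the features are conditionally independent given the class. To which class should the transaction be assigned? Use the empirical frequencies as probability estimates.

fraudulent: (30/108) × (21/30) × (19/30) × (3/30) ≈ 0.0123148
genuine: (78/108) × (8/78) × (20/78) × (23/78) ≈ 0.0056006
Highest score → fraudulent.

fraudulent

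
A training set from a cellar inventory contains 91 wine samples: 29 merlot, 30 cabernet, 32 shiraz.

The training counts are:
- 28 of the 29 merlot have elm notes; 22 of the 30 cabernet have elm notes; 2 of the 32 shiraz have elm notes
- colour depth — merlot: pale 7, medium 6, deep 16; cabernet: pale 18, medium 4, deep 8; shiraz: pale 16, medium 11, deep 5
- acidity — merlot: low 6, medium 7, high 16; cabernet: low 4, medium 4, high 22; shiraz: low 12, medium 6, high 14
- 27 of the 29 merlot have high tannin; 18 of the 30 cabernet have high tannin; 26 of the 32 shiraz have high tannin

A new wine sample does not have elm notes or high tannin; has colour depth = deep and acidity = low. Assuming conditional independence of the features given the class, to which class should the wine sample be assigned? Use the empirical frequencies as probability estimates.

merlot: (29/91) × (1/29) × (16/29) × (6/29) × (2/29) ≈ 0.0000865099
cabernet: (30/91) × (8/30) × (8/30) × (4/30) × (12/30) ≈ 0.00125031
shiraz: (32/91) × (30/32) × (5/32) × (12/32) × (6/32) ≈ 0.00362187
Highest score → shiraz.

shiraz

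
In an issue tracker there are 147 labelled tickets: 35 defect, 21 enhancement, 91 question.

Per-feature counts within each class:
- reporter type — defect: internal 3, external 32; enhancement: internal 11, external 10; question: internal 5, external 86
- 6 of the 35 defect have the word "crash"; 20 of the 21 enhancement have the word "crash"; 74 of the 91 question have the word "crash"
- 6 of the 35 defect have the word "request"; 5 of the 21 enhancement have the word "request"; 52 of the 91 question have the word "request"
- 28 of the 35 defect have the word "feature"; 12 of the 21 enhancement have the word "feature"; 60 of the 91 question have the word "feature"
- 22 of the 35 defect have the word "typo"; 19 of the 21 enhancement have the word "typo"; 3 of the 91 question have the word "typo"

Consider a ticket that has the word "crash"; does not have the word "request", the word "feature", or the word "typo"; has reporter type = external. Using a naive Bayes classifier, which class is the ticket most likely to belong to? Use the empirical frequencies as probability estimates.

question

defect: (35/147) × (32/35) × (6/35) × (29/35) × (7/35) × (13/35) ≈ 0.00229695
enhancement: (21/147) × (10/21) × (20/21) × (16/21) × (9/21) × (2/21) ≈ 0.00201478
question: (91/147) × (86/91) × (74/91) × (39/91) × (31/91) × (88/91) ≈ 0.067167
Highest score → question.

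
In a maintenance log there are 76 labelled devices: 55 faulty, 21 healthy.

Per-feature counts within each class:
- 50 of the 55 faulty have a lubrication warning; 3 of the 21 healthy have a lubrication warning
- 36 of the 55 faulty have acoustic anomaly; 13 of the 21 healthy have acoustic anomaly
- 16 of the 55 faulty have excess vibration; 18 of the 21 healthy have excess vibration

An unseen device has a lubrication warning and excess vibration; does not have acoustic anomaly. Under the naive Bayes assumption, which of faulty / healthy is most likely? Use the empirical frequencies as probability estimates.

faulty

faulty: (55/76) × (50/55) × (19/55) × (16/55) ≈ 0.0661157
healthy: (21/76) × (3/21) × (8/21) × (18/21) ≈ 0.0128894
Highest score → faulty.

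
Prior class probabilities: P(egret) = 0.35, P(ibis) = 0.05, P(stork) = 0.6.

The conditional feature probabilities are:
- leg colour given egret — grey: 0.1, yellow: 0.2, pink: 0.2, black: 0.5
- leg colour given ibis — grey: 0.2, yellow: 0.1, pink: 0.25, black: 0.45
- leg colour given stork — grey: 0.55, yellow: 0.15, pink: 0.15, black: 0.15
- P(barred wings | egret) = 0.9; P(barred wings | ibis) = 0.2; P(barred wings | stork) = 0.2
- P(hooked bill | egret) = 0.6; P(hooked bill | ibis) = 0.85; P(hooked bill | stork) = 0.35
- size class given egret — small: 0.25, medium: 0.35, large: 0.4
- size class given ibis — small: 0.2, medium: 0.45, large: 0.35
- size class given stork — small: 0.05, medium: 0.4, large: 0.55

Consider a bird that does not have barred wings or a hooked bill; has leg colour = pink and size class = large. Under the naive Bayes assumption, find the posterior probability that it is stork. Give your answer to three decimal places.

0.940

egret: 0.35 × 0.2 × (1−0.9) × (1−0.6) × 0.4 = 0.00112
ibis: 0.05 × 0.25 × (1−0.2) × (1−0.85) × 0.35 = 0.000525
stork: 0.6 × 0.15 × (1−0.2) × (1−0.35) × 0.55 = 0.02574
P(stork | x) = 0.02574 / 0.027385 ≈ 0.940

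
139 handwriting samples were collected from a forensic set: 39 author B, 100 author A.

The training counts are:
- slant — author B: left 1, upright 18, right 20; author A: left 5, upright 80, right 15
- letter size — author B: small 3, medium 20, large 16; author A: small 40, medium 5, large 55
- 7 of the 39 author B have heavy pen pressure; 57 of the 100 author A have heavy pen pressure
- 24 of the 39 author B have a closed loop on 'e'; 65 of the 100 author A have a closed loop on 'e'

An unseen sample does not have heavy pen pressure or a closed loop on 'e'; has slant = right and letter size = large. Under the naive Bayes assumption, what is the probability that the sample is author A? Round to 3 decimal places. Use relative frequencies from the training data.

author B: (39/139) × (20/39) × (16/39) × (32/39) × (15/39) ≈ 0.0186287
author A: (100/139) × (15/100) × (55/100) × (43/100) × (35/100) ≈ 0.00893255
P(author A | x) = 0.00893255 / 0.02756125 ≈ 0.324

0.324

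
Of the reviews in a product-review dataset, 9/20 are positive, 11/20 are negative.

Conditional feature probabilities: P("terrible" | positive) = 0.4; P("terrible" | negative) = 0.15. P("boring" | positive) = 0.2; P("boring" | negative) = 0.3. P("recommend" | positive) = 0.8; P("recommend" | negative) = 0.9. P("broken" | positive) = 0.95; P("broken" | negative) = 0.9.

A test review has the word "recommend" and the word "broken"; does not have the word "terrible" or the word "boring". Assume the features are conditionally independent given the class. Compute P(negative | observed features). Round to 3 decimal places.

0.618

positive: 0.45 × (1−0.4) × (1−0.2) × 0.8 × 0.95 = 0.16416
negative: 0.55 × (1−0.15) × (1−0.3) × 0.9 × 0.9 = 0.2650725
P(negative | x) = 0.2650725 / 0.4292325 ≈ 0.618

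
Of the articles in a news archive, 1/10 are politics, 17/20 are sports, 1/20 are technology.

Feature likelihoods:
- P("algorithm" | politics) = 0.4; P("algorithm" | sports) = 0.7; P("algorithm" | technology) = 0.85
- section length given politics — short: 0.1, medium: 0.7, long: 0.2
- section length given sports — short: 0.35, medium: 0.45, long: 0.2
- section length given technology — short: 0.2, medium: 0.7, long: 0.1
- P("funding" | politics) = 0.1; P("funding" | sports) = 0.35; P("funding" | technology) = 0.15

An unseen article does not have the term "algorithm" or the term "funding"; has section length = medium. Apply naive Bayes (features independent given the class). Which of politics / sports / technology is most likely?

sports

politics: 0.1 × (1−0.4) × 0.7 × (1−0.1) = 0.0378
sports: 0.85 × (1−0.7) × 0.45 × (1−0.35) = 0.0745875
technology: 0.05 × (1−0.85) × 0.7 × (1−0.15) = 0.0044625
Highest score → sports.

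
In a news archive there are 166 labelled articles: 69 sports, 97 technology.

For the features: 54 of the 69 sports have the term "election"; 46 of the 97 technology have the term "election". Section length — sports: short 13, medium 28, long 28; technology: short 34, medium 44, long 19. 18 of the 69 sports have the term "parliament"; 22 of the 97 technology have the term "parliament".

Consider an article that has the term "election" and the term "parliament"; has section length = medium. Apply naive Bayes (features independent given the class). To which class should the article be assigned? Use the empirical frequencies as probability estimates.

sports: (69/166) × (54/69) × (28/69) × (18/69) ≈ 0.0344364
technology: (97/166) × (46/97) × (44/97) × (22/97) ≈ 0.028509
Highest score → sports.

sports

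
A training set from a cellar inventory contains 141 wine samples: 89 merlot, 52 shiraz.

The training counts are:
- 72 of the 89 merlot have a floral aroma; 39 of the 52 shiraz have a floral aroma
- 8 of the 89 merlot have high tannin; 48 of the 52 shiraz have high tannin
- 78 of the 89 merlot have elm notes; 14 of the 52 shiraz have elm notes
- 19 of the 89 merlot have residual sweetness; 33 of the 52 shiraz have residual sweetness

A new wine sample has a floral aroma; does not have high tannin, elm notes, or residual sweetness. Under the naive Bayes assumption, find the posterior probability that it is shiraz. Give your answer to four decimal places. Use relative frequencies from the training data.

merlot: (89/141) × (72/89) × (81/89) × (11/89) × (70/89) ≈ 0.0451772
shiraz: (52/141) × (39/52) × (4/52) × (38/52) × (19/52) ≈ 0.0056811
P(shiraz | x) = 0.0056811 / 0.0508583 ≈ 0.1117

0.1117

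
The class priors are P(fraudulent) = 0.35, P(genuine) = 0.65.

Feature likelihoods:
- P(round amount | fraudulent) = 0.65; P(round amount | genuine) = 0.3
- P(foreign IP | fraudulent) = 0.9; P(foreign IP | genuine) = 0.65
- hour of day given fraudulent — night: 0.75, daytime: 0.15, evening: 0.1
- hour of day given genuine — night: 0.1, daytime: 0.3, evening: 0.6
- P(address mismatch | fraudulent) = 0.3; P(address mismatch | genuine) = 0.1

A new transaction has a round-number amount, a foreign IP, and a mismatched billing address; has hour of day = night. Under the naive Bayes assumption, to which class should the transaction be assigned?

fraudulent: 0.35 × 0.65 × 0.9 × 0.75 × 0.3 = 0.04606875
genuine: 0.65 × 0.3 × 0.65 × 0.1 × 0.1 = 0.0012675
Highest score → fraudulent.

fraudulent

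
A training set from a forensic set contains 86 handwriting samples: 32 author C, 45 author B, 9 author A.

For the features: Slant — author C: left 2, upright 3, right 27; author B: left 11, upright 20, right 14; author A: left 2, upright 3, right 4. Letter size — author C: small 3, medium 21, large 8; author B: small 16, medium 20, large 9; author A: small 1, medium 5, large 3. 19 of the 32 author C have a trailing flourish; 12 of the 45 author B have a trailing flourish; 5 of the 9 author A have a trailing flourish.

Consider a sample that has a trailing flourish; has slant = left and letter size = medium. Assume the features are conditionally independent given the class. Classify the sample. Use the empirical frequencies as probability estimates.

author C: (32/86) × (2/32) × (21/32) × (19/32) ≈ 0.00906159
author B: (45/86) × (11/45) × (20/45) × (12/45) ≈ 0.0151593
author A: (9/86) × (2/9) × (5/9) × (5/9) ≈ 0.00717772
Highest score → author B.

author B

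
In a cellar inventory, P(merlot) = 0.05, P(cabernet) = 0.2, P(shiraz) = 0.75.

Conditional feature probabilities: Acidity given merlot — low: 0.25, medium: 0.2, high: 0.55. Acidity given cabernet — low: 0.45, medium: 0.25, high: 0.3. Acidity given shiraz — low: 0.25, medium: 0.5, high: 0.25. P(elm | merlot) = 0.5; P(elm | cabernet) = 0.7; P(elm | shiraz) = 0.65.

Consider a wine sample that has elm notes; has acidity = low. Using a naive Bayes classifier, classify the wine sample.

shiraz

merlot: 0.05 × 0.25 × 0.5 = 0.00625
cabernet: 0.2 × 0.45 × 0.7 = 0.063
shiraz: 0.75 × 0.25 × 0.65 = 0.121875
Highest score → shiraz.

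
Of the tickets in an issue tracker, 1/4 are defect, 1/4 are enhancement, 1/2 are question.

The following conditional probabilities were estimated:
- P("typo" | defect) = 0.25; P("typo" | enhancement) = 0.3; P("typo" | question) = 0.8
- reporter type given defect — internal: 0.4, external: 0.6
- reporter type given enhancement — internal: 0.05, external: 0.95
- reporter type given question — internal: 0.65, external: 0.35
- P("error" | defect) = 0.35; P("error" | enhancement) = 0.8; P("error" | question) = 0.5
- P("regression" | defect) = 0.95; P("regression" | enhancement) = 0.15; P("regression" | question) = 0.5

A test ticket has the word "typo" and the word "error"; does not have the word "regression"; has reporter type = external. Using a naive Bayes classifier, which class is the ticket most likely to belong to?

defect: 0.25 × 0.25 × 0.6 × 0.35 × (1−0.95) = 0.00065625
enhancement: 0.25 × 0.3 × 0.95 × 0.8 × (1−0.15) = 0.04845
question: 0.5 × 0.8 × 0.35 × 0.5 × (1−0.5) = 0.035
Highest score → enhancement.

enhancement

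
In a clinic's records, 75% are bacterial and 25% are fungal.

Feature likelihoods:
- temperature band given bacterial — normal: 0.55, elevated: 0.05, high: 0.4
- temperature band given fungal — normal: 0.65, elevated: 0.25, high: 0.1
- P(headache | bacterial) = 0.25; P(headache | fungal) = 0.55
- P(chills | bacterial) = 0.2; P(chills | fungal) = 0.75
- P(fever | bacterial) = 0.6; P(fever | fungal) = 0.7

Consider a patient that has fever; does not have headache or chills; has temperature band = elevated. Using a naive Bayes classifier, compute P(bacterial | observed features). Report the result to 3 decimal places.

bacterial: 0.75 × 0.05 × (1−0.25) × (1−0.2) × 0.6 = 0.0135
fungal: 0.25 × 0.25 × (1−0.55) × (1−0.75) × 0.7 = 0.004921875
P(bacterial | x) = 0.0135 / 0.018421875 ≈ 0.733

0.733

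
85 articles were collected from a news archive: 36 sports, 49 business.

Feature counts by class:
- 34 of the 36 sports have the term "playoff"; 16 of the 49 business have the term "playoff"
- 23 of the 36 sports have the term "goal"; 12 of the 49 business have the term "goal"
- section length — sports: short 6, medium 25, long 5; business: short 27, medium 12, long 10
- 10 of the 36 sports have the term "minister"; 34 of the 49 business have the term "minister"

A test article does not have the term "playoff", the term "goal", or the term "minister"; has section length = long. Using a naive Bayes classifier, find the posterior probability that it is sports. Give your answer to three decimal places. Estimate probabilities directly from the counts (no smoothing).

0.044

sports: (36/85) × (2/36) × (13/36) × (5/36) × (26/36) ≈ 0.000852296
business: (49/85) × (33/49) × (37/49) × (10/49) × (15/49) ≈ 0.0183147
P(sports | x) = 0.000852296 / 0.019166996 ≈ 0.044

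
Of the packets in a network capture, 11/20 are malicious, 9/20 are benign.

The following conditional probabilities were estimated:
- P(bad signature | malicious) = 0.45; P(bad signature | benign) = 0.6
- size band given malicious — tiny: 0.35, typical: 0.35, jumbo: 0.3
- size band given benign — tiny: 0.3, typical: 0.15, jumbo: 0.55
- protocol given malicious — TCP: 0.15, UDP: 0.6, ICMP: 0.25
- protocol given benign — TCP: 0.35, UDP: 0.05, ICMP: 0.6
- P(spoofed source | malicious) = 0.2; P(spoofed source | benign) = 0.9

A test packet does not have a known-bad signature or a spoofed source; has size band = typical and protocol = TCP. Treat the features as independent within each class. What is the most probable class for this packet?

malicious

malicious: 0.55 × (1−0.45) × 0.35 × 0.15 × (1−0.2) = 0.012705
benign: 0.45 × (1−0.6) × 0.15 × 0.35 × (1−0.9) = 0.000945
Highest score → malicious.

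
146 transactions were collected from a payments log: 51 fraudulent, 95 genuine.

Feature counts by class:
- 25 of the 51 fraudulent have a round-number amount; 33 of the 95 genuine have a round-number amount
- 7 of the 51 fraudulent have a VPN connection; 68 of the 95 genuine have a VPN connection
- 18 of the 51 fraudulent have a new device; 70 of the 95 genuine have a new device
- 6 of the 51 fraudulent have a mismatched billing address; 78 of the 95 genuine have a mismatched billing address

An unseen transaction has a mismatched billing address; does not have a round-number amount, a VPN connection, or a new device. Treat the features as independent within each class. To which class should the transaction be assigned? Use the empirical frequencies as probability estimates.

fraudulent: (51/146) × (26/51) × (44/51) × (33/51) × (6/51) ≈ 0.0116957
genuine: (95/146) × (62/95) × (27/95) × (25/95) × (78/95) ≈ 0.0260775
Highest score → genuine.

genuine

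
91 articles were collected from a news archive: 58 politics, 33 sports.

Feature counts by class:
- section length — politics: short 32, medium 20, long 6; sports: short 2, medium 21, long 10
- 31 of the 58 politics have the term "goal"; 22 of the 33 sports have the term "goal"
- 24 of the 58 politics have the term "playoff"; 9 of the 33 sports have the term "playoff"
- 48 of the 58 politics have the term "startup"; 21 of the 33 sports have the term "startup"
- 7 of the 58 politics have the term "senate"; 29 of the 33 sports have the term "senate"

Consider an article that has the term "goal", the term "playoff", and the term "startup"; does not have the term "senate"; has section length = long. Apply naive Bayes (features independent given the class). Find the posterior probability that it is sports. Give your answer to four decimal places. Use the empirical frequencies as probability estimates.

politics: (58/91) × (6/58) × (31/58) × (24/58) × (48/58) × (51/58) ≈ 0.0106116
sports: (33/91) × (10/33) × (22/33) × (9/33) × (21/33) × (4/33) ≈ 0.00154116
P(sports | x) = 0.00154116 / 0.01215276 ≈ 0.1268

0.1268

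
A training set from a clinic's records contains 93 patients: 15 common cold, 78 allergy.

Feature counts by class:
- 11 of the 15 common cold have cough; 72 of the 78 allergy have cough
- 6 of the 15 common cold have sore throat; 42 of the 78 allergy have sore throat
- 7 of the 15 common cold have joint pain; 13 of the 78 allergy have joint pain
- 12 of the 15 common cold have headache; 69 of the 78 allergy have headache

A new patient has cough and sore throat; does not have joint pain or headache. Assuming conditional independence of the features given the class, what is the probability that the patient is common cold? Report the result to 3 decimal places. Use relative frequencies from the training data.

0.112

common cold: (15/93) × (11/15) × (6/15) × (8/15) × (3/15) ≈ 0.00504659
allergy: (78/93) × (72/78) × (42/78) × (65/78) × (9/78) ≈ 0.040084
P(common cold | x) = 0.00504659 / 0.04513059 ≈ 0.112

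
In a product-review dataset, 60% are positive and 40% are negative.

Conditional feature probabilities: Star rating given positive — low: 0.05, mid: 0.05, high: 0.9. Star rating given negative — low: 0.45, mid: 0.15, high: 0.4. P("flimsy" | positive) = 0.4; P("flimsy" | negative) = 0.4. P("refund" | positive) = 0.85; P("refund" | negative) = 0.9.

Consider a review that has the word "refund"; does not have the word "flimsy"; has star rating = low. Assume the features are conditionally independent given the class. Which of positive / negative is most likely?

positive: 0.6 × 0.05 × (1−0.4) × 0.85 = 0.0153
negative: 0.4 × 0.45 × (1−0.4) × 0.9 = 0.0972
Highest score → negative.

negative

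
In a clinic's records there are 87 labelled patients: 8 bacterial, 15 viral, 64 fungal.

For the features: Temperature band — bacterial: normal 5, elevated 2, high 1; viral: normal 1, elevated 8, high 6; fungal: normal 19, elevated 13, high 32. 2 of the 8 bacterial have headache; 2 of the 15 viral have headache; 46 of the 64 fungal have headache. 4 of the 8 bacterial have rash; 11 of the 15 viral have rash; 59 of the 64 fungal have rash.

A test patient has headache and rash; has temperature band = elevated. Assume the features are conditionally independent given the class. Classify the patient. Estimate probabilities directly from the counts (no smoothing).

fungal

bacterial: (8/87) × (2/8) × (2/8) × (4/8) ≈ 0.00287356
viral: (15/87) × (8/15) × (2/15) × (11/15) ≈ 0.00899106
fungal: (64/87) × (13/64) × (46/64) × (59/64) ≈ 0.0990088
Highest score → fungal.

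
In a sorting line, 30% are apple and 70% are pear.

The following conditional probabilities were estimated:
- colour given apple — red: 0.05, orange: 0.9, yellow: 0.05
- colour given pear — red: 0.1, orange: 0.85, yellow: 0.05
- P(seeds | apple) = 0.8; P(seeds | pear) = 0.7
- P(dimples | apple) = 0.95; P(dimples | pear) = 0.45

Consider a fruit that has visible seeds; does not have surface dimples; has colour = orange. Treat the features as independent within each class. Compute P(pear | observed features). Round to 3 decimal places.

apple: 0.3 × 0.9 × 0.8 × (1−0.95) = 0.0108
pear: 0.7 × 0.85 × 0.7 × (1−0.45) = 0.229075
P(pear | x) = 0.229075 / 0.239875 ≈ 0.955

0.955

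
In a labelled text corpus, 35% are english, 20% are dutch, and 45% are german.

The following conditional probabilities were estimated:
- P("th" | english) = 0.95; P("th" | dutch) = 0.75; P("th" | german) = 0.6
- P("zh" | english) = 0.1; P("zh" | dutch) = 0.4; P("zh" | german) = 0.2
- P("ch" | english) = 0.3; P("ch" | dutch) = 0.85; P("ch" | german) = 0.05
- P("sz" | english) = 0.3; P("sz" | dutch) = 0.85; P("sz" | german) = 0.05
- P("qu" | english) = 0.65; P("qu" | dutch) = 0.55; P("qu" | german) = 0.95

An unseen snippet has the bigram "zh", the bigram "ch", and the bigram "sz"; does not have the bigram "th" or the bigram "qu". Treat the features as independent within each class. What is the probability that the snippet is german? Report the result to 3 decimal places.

english: 0.35 × (1−0.95) × 0.1 × 0.3 × 0.3 × (1−0.65) = 0.000055125
dutch: 0.2 × (1−0.75) × 0.4 × 0.85 × 0.85 × (1−0.55) = 0.0065025
german: 0.45 × (1−0.6) × 0.2 × 0.05 × 0.05 × (1−0.95) = 0.0000045
P(german | x) = 0.0000045 / 0.006562125 ≈ 0.001

0.001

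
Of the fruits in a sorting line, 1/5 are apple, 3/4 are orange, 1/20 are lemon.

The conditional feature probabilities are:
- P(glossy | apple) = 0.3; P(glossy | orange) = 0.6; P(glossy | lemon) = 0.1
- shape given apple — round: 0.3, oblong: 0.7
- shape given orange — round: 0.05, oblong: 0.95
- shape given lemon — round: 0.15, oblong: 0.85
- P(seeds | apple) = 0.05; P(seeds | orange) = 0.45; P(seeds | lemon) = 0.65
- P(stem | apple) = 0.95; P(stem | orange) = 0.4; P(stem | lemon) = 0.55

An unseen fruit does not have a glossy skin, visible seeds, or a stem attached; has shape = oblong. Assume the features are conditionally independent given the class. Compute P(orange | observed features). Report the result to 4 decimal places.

0.8980

apple: 0.2 × (1−0.3) × 0.7 × (1−0.05) × (1−0.95) = 0.004655
orange: 0.75 × (1−0.6) × 0.95 × (1−0.45) × (1−0.4) = 0.09405
lemon: 0.05 × (1−0.1) × 0.85 × (1−0.65) × (1−0.55) = 0.006024375
P(orange | x) = 0.09405 / 0.104729375 ≈ 0.8980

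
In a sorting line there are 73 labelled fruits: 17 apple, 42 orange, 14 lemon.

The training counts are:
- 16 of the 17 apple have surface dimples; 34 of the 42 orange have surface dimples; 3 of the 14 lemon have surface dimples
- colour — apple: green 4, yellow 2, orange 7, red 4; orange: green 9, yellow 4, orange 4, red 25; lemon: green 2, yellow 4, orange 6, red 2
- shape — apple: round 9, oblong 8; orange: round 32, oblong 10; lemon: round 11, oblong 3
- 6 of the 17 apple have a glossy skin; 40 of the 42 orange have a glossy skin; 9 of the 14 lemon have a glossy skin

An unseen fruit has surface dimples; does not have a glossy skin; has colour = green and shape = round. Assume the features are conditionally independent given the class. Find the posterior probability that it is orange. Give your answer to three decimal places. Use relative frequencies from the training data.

0.158

apple: (17/73) × (16/17) × (4/17) × (9/17) × (11/17) ≈ 0.0176663
orange: (42/73) × (34/42) × (9/42) × (32/42) × (2/42) ≈ 0.00362102
lemon: (14/73) × (3/14) × (2/14) × (11/14) × (5/14) ≈ 0.00164743
P(orange | x) = 0.00362102 / 0.02293475 ≈ 0.158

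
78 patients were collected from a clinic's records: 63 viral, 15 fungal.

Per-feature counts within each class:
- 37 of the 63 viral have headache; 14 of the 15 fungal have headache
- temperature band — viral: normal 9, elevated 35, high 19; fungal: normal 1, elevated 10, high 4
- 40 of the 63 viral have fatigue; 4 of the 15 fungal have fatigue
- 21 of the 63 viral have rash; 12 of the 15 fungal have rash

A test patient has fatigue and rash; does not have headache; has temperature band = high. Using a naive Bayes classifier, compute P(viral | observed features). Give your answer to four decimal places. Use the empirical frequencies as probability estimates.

0.9669

viral: (63/78) × (26/63) × (19/63) × (40/63) × (21/63) ≈ 0.021276
fungal: (15/78) × (1/15) × (4/15) × (4/15) × (12/15) ≈ 0.000729345
P(viral | x) = 0.021276 / 0.022005345 ≈ 0.9669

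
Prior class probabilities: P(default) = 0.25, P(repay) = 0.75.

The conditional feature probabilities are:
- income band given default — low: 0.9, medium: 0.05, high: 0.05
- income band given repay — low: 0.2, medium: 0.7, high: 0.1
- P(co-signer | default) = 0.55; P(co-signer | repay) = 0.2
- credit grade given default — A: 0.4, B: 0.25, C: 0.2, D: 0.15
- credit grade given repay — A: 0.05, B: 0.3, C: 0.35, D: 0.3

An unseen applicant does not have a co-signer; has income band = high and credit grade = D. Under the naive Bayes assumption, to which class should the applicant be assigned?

default: 0.25 × 0.05 × (1−0.55) × 0.15 = 0.00084375
repay: 0.75 × 0.1 × (1−0.2) × 0.3 = 0.018
Highest score → repay.

repay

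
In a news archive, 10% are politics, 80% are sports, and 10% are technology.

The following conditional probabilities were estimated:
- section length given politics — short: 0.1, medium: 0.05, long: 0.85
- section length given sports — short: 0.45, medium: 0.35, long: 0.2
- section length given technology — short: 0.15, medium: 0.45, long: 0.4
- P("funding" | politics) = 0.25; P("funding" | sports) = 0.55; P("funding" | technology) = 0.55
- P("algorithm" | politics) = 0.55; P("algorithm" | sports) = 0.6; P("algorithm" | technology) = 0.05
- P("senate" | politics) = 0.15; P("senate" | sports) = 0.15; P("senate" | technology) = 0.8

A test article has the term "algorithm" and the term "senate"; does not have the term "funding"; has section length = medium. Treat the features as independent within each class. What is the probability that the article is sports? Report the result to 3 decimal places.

0.910

politics: 0.1 × 0.05 × (1−0.25) × 0.55 × 0.15 = 0.000309375
sports: 0.8 × 0.35 × (1−0.55) × 0.6 × 0.15 = 0.01134
technology: 0.1 × 0.45 × (1−0.55) × 0.05 × 0.8 = 0.00081
P(sports | x) = 0.01134 / 0.012459375 ≈ 0.910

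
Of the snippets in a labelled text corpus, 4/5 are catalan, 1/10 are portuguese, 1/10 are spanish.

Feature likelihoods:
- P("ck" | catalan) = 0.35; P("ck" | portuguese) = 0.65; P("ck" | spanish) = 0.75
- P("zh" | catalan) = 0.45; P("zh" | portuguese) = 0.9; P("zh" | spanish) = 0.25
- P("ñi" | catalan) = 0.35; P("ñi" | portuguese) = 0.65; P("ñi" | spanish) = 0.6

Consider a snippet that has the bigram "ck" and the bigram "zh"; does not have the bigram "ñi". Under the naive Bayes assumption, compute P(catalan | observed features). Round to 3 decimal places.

0.745

catalan: 0.8 × 0.35 × 0.45 × (1−0.35) = 0.0819
portuguese: 0.1 × 0.65 × 0.9 × (1−0.65) = 0.020475
spanish: 0.1 × 0.75 × 0.25 × (1−0.6) = 0.0075
P(catalan | x) = 0.0819 / 0.109875 ≈ 0.745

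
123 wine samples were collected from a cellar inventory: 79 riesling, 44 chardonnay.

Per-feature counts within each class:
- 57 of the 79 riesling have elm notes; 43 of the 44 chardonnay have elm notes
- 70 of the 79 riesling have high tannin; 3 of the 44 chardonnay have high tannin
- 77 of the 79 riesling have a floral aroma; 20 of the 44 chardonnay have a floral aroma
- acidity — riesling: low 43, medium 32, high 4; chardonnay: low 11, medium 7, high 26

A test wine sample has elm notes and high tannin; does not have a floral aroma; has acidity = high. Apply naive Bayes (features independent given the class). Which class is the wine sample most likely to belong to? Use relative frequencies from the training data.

chardonnay

riesling: (79/123) × (57/79) × (70/79) × (2/79) × (4/79) ≈ 0.000526352
chardonnay: (44/123) × (43/44) × (3/44) × (24/44) × (26/44) ≈ 0.00768265
Highest score → chardonnay.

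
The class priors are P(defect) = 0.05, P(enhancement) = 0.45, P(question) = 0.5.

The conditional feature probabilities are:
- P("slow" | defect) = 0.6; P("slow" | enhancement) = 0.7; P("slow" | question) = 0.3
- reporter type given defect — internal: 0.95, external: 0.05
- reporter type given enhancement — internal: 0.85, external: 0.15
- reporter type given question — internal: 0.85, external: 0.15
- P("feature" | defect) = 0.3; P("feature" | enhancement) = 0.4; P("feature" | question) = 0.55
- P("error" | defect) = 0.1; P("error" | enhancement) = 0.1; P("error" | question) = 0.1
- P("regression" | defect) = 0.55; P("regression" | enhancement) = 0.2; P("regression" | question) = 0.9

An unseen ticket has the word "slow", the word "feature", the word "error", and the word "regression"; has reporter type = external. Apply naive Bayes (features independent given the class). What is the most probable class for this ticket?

question

defect: 0.05 × 0.6 × 0.05 × 0.3 × 0.1 × 0.55 = 0.00002475
enhancement: 0.45 × 0.7 × 0.15 × 0.4 × 0.1 × 0.2 = 0.000378
question: 0.5 × 0.3 × 0.15 × 0.55 × 0.1 × 0.9 = 0.00111375
Highest score → question.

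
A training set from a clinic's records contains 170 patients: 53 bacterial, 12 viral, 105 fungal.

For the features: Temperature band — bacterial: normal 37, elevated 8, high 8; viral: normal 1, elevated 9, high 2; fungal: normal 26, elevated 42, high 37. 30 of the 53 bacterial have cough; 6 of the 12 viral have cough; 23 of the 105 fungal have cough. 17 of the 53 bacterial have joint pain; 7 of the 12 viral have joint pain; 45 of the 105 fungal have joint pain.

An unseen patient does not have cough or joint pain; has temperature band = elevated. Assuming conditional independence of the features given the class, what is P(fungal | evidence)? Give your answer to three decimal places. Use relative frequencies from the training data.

bacterial: (53/170) × (8/53) × (23/53) × (36/53) ≈ 0.0138714
viral: (12/170) × (9/12) × (6/12) × (5/12) ≈ 0.0110294
fungal: (105/170) × (42/105) × (82/105) × (60/105) ≈ 0.110252
P(fungal | x) = 0.110252 / 0.1351528 ≈ 0.816

0.816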